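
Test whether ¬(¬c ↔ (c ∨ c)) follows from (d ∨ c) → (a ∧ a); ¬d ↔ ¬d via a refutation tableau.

Initial set: {T ((d ∨ c) → (a ∧ a)); T (¬d ↔ ¬d); F ¬(¬c ↔ (c ∨ c))}.
T ((d ∨ c) → (a ∧ a)): β-rule — branch into F (d ∨ c)  //  T (a ∧ a).
  branch 1 (add F (d ∨ c)):
    F (d ∨ c): α-rule — add F d, F c.
    T (¬d ↔ ¬d): β-rule — branch into T ¬d, T ¬d  //  F ¬d, F ¬d.
      branch 1.1 (add T ¬d, T ¬d):
        F ¬(¬c ↔ (c ∨ c)): β-rule — branch into T ¬c, T (c ∨ c)  //  F ¬c, F (c ∨ c).
          branch 1.1.1 (add T ¬c, T (c ∨ c)):
            T (c ∨ c): β-rule — branch into T c  //  T c.
              branch 1.1.1.1 (add T c):
                × closes — contains both c and ¬c.
              branch 1.1.1.2 (add T c):
                × closes — contains both c and ¬c.
          branch 1.1.2 (add F ¬c, F (c ∨ c)):
            × closes — contains both c and ¬c.
      branch 1.2 (add F ¬d, F ¬d):
        × closes — contains both d and ¬d.
  branch 2 (add T (a ∧ a)):
    T (a ∧ a): α-rule — add T a, T a.
    T (¬d ↔ ¬d): β-rule — branch into T ¬d, T ¬d  //  F ¬d, F ¬d.
      branch 2.1 (add T ¬d, T ¬d):
        F ¬(¬c ↔ (c ∨ c)): β-rule — branch into T ¬c, T (c ∨ c)  //  F ¬c, F (c ∨ c).
          branch 2.1.1 (add T ¬c, T (c ∨ c)):
            T (c ∨ c): β-rule — branch into T c  //  T c.
              branch 2.1.1.1 (add T c):
                × closes — contains both c and ¬c.
              branch 2.1.1.2 (add T c):
                × closes — contains both c and ¬c.
          branch 2.1.2 (add F ¬c, F (c ∨ c)):
            F (c ∨ c): α-rule — add F c, F c.
            × closes — contains both c and ¬c.
      branch 2.2 (add F ¬d, F ¬d):
        F ¬(¬c ↔ (c ∨ c)): β-rule — branch into T ¬c, T (c ∨ c)  //  F ¬c, F (c ∨ c).
          branch 2.2.1 (add T ¬c, T (c ∨ c)):
            T (c ∨ c): β-rule — branch into T c  //  T c.
              branch 2.2.1.1 (add T c):
                × closes — contains both c and ¬c.
              branch 2.2.1.2 (add T c):
                × closes — contains both c and ¬c.
          branch 2.2.2 (add F ¬c, F (c ∨ c)):
            F (c ∨ c): α-rule — add F c, F c.
            × closes — contains both c and ¬c.
All 10 branches close.
Every branch closed, so the premises entail the conclusion.

Yes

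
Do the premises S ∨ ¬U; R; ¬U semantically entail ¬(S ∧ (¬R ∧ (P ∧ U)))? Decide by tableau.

Initial set: {T (S ∨ ¬U); T R; T ¬U; F ¬(S ∧ (¬R ∧ (P ∧ U)))}.
F ¬(S ∧ (¬R ∧ (P ∧ U))): α-rule — add T S, T (¬R ∧ (P ∧ U)).
T (¬R ∧ (P ∧ U)): α-rule — add T ¬R, T (P ∧ U).
× closes — contains both R and ¬R.
All 1 branch closes.
Every branch closed, so the premises entail the conclusion.

Yes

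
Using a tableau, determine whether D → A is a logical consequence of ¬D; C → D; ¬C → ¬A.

Yes

Initial set: {¬D; (C → D); (¬C → ¬A); ¬(D → A)}.
¬(D → A): α-rule — add D, ¬A.
× closes — contains both D and ¬D.
All 1 branch closes.
Every branch closed, so the premises entail the conclusion.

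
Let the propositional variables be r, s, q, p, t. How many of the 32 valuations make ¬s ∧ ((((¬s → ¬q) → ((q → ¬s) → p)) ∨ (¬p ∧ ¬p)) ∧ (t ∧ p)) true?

4

Initial set: {(¬s ∧ ((((¬s → ¬q) → ((q → ¬s) → p)) ∨ (¬p ∧ ¬p)) ∧ (t ∧ p)))}.
(¬s ∧ ((((¬s → ¬q) → ((q → ¬s) → p)) ∨ (¬p ∧ ¬p)) ∧ (t ∧ p))): α-rule — add ¬s, ((((¬s → ¬q) → ((q → ¬s) → p)) ∨ (¬p ∧ ¬p)) ∧ (t ∧ p)).
((((¬s → ¬q) → ((q → ¬s) → p)) ∨ (¬p ∧ ¬p)) ∧ (t ∧ p)): α-rule — add (((¬s → ¬q) → ((q → ¬s) → p)) ∨ (¬p ∧ ¬p)), (t ∧ p).
(t ∧ p): α-rule — add t, p.
(((¬s → ¬q) → ((q → ¬s) → p)) ∨ (¬p ∧ ¬p)): β-rule — branch into ((¬s → ¬q) → ((q → ¬s) → p))  //  (¬p ∧ ¬p).
  branch 1 (add ((¬s → ¬q) → ((q → ¬s) → p))):
    ((¬s → ¬q) → ((q → ¬s) → p)): β-rule — branch into ¬(¬s → ¬q)  //  ((q → ¬s) → p).
      branch 1.1 (add ¬(¬s → ¬q)):
        ¬(¬s → ¬q): α-rule — add ¬s, ¬¬q.
        ○ open, literals {p=1, q=1, s=0, t=1}.
      branch 1.2 (add ((q → ¬s) → p)):
        ((q → ¬s) → p): β-rule — branch into ¬(q → ¬s)  //  p.
          branch 1.2.1 (add ¬(q → ¬s)):
            ¬(q → ¬s): α-rule — add q, ¬¬s.
            × closes — contains both s and ¬s.
          branch 1.2.2 (add p):
            ○ open, literals {p=1, s=0, t=1}.
  branch 2 (add (¬p ∧ ¬p)):
    (¬p ∧ ¬p): α-rule — add ¬p, ¬p.
    × closes — contains both p and ¬p.
2 branches closed, 2 open.
Each open branch fixes some atoms; the unmentioned ones are free. Counting distinct full assignments: branch {p=1, q=1, s=0, t=1} (r) contributes 2 new; branch {p=1, s=0, t=1} (r, q) contributes 2 new. Total: 4.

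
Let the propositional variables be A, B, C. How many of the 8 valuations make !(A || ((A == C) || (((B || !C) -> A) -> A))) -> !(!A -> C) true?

7

Initial set: {(!(A || ((A == C) || (((B || !C) -> A) -> A))) -> !(!A -> C))}.
(!(A || ((A == C) || (((B || !C) -> A) -> A))) -> !(!A -> C)): β-rule — branch into !!(A || ((A == C) || (((B || !C) -> A) -> A)))  //  !(!A -> C).
  branch 1 (add !!(A || ((A == C) || (((B || !C) -> A) -> A)))):
    !!(A || ((A == C) || (((B || !C) -> A) -> A))): β-rule — branch into A  //  ((A == C) || (((B || !C) -> A) -> A)).
      branch 1.1 (add A):
        ○ open, literals {A=T}.
      branch 1.2 (add ((A == C) || (((B || !C) -> A) -> A))):
        ((A == C) || (((B || !C) -> A) -> A)): β-rule — branch into (A == C)  //  (((B || !C) -> A) -> A).
          branch 1.2.1 (add (A == C)):
            (A == C): β-rule — branch into A, C  //  !A, !C.
              branch 1.2.1.1 (add A, C):
                ○ open, literals {A=T, C=T}.
              branch 1.2.1.2 (add !A, !C):
                ○ open, literals {A=F, C=F}.
          branch 1.2.2 (add (((B || !C) -> A) -> A)):
            (((B || !C) -> A) -> A): β-rule — branch into !((B || !C) -> A)  //  A.
              branch 1.2.2.1 (add !((B || !C) -> A)):
                !((B || !C) -> A): α-rule — add (B || !C), !A.
                (B || !C): β-rule — branch into B  //  !C.
                  branch 1.2.2.1.1 (add B):
                    ○ open, literals {A=F, B=T}.
                  branch 1.2.2.1.2 (add !C):
                    ○ open, literals {A=F, C=F}.
              branch 1.2.2.2 (add A):
                ○ open, literals {A=T}.
  branch 2 (add !(!A -> C)):
    !(!A -> C): α-rule — add !A, !C.
    ○ open, literals {A=F, C=F}.
0 branches closed, 7 open.
Each open branch fixes some atoms; the unmentioned ones are free. Counting distinct full assignments: branch {A=T} (B, C) contributes 4 new; branch {A=T, C=T} (B) contributes 0 new; branch {A=F, C=F} (B) contributes 2 new; branch {A=F, B=T} (C) contributes 1 new; branch {A=F, C=F} (B) contributes 0 new; branch {A=T} (B, C) contributes 0 new; branch {A=F, C=F} (B) contributes 0 new. Total: 7.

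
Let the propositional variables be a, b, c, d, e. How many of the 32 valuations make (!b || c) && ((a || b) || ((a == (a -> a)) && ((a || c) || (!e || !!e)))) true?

Initial set: {T ((!b || c) && ((a || b) || ((a == (a -> a)) && ((a || c) || (!e || !!e)))))}.
T ((!b || c) && ((a || b) || ((a == (a -> a)) && ((a || c) || (!e || !!e))))): α-rule — add T (!b || c), T ((a || b) || ((a == (a -> a)) && ((a || c) || (!e || !!e)))).
T (!b || c): β-rule — branch into T !b  //  T c.
  branch 1 (add T !b):
    T ((a || b) || ((a == (a -> a)) && ((a || c) || (!e || !!e)))): β-rule — branch into T (a || b)  //  T ((a == (a -> a)) && ((a || c) || (!e || !!e))).
      branch 1.1 (add T (a || b)):
        T (a || b): β-rule — branch into T a  //  T b.
          branch 1.1.1 (add T a):
            ○ open, literals {a=true, b=false}.
          branch 1.1.2 (add T b):
            × closes — contains both b and !b.
      branch 1.2 (add T ((a == (a -> a)) && ((a || c) || (!e || !!e)))):
        T ((a == (a -> a)) && ((a || c) || (!e || !!e))): α-rule — add T (a == (a -> a)), T ((a || c) || (!e || !!e)).
        T (a == (a -> a)): β-rule — branch into T a, T (a -> a)  //  F a, F (a -> a).
          branch 1.2.1 (add T a, T (a -> a)):
            T ((a || c) || (!e || !!e)): β-rule — branch into T (a || c)  //  T (!e || !!e).
              branch 1.2.1.1 (add T (a || c)):
                T (a -> a): β-rule — branch into F a  //  T a.
                  branch 1.2.1.1.1 (add F a):
                    × closes — contains both a and !a.
                  branch 1.2.1.1.2 (add T a):
                    T (a || c): β-rule — branch into T a  //  T c.
                      branch 1.2.1.1.2.1 (add T a):
                        ○ open, literals {a=true, b=false}.
                      branch 1.2.1.1.2.2 (add T c):
                        ○ open, literals {a=true, b=false, c=true}.
              branch 1.2.1.2 (add T (!e || !!e)):
                T (a -> a): β-rule — branch into F a  //  T a.
                  branch 1.2.1.2.1 (add F a):
                    × closes — contains both a and !a.
                  branch 1.2.1.2.2 (add T a):
                    T (!e || !!e): β-rule — branch into T !e  //  T !!e.
                      branch 1.2.1.2.2.1 (add T !e):
                        ○ open, literals {a=true, b=false, e=false}.
                      branch 1.2.1.2.2.2 (add T !!e):
                        T !!e: drop double negation, giving T e.
                        ○ open, literals {a=true, b=false, e=true}.
          branch 1.2.2 (add F a, F (a -> a)):
            F (a -> a): α-rule — add T a, F a.
            × closes — contains both a and !a.
  branch 2 (add T c):
    T ((a || b) || ((a == (a -> a)) && ((a || c) || (!e || !!e)))): β-rule — branch into T (a || b)  //  T ((a == (a -> a)) && ((a || c) || (!e || !!e))).
      branch 2.1 (add T (a || b)):
        T (a || b): β-rule — branch into T a  //  T b.
          branch 2.1.1 (add T a):
            ○ open, literals {a=true, c=true}.
          branch 2.1.2 (add T b):
            ○ open, literals {b=true, c=true}.
      branch 2.2 (add T ((a == (a -> a)) && ((a || c) || (!e || !!e)))):
        T ((a == (a -> a)) && ((a || c) || (!e || !!e))): α-rule — add T (a == (a -> a)), T ((a || c) || (!e || !!e)).
        T (a == (a -> a)): β-rule — branch into T a, T (a -> a)  //  F a, F (a -> a).
          branch 2.2.1 (add T a, T (a -> a)):
            T ((a || c) || (!e || !!e)): β-rule — branch into T (a || c)  //  T (!e || !!e).
              branch 2.2.1.1 (add T (a || c)):
                T (a -> a): β-rule — branch into F a  //  T a.
                  branch 2.2.1.1.1 (add F a):
                    × closes — contains both a and !a.
                  branch 2.2.1.1.2 (add T a):
                    T (a || c): β-rule — branch into T a  //  T c.
                      branch 2.2.1.1.2.1 (add T a):
                        ○ open, literals {a=true, c=true}.
                      branch 2.2.1.1.2.2 (add T c):
                        ○ open, literals {a=true, c=true}.
              branch 2.2.1.2 (add T (!e || !!e)):
                T (a -> a): β-rule — branch into F a  //  T a.
                  branch 2.2.1.2.1 (add F a):
                    × closes — contains both a and !a.
                  branch 2.2.1.2.2 (add T a):
                    T (!e || !!e): β-rule — branch into T !e  //  T !!e.
                      branch 2.2.1.2.2.1 (add T !e):
                        ○ open, literals {a=true, c=true, e=false}.
                      branch 2.2.1.2.2.2 (add T !!e):
                        T !!e: drop double negation, giving T e.
                        ○ open, literals {a=true, c=true, e=true}.
          branch 2.2.2 (add F a, F (a -> a)):
            F (a -> a): α-rule — add T a, F a.
            × closes — contains both a and !a.
7 branches closed, 11 open.
Each open branch fixes some atoms; the unmentioned ones are free. Counting distinct full assignments: branch {a=true, b=false} (c, d, e) contributes 8 new; branch {a=true, b=false} (c, d, e) contributes 0 new; branch {a=true, b=false, c=true} (d, e) contributes 0 new; branch {a=true, b=false, e=false} (c, d) contributes 0 new; branch {a=true, b=false, e=true} (c, d) contributes 0 new; branch {a=true, c=true} (b, d, e) contributes 4 new; branch {b=true, c=true} (a, d, e) contributes 4 new; branch {a=true, c=true} (b, d, e) contributes 0 new; branch {a=true, c=true} (b, d, e) contributes 0 new; branch {a=true, c=true, e=false} (b, d) contributes 0 new; branch {a=true, c=true, e=true} (b, d) contributes 0 new. Total: 16.

16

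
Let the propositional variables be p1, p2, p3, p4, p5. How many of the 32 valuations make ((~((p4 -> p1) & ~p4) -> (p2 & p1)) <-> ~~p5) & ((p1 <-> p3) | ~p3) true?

12

Initial set: {(((~((p4 -> p1) & ~p4) -> (p2 & p1)) <-> ~~p5) & ((p1 <-> p3) | ~p3))}.
(((~((p4 -> p1) & ~p4) -> (p2 & p1)) <-> ~~p5) & ((p1 <-> p3) | ~p3)): α-rule — add ((~((p4 -> p1) & ~p4) -> (p2 & p1)) <-> ~~p5), ((p1 <-> p3) | ~p3).
((~((p4 -> p1) & ~p4) -> (p2 & p1)) <-> ~~p5): β-rule — branch into (~((p4 -> p1) & ~p4) -> (p2 & p1)), ~~p5  //  ~(~((p4 -> p1) & ~p4) -> (p2 & p1)), ~~~p5.
  branch 1 (add (~((p4 -> p1) & ~p4) -> (p2 & p1)), ~~p5):
    ~~p5: drop double negation, giving p5.
    ((p1 <-> p3) | ~p3): β-rule — branch into (p1 <-> p3)  //  ~p3.
      branch 1.1 (add (p1 <-> p3)):
        (~((p4 -> p1) & ~p4) -> (p2 & p1)): β-rule — branch into ~~((p4 -> p1) & ~p4)  //  (p2 & p1).
          branch 1.1.1 (add ~~((p4 -> p1) & ~p4)):
            ~~((p4 -> p1) & ~p4): α-rule — add (p4 -> p1), ~p4.
            (p1 <-> p3): β-rule — branch into p1, p3  //  ~p1, ~p3.
              branch 1.1.1.1 (add p1, p3):
                (p4 -> p1): β-rule — branch into ~p4  //  p1.
                  branch 1.1.1.1.1 (add ~p4):
                    ○ open, literals {p1=T, p3=T, p4=F, p5=T}.
                  branch 1.1.1.1.2 (add p1):
                    ○ open, literals {p1=T, p3=T, p4=F, p5=T}.
              branch 1.1.1.2 (add ~p1, ~p3):
                (p4 -> p1): β-rule — branch into ~p4  //  p1.
                  branch 1.1.1.2.1 (add ~p4):
                    ○ open, literals {p1=F, p3=F, p4=F, p5=T}.
                  branch 1.1.1.2.2 (add p1):
                    × closes — contains both p1 and ~p1.
          branch 1.1.2 (add (p2 & p1)):
            (p2 & p1): α-rule — add p2, p1.
            (p1 <-> p3): β-rule — branch into p1, p3  //  ~p1, ~p3.
              branch 1.1.2.1 (add p1, p3):
                ○ open, literals {p1=T, p2=T, p3=T, p5=T}.
              branch 1.1.2.2 (add ~p1, ~p3):
                × closes — contains both p1 and ~p1.
      branch 1.2 (add ~p3):
        (~((p4 -> p1) & ~p4) -> (p2 & p1)): β-rule — branch into ~~((p4 -> p1) & ~p4)  //  (p2 & p1).
          branch 1.2.1 (add ~~((p4 -> p1) & ~p4)):
            ~~((p4 -> p1) & ~p4): α-rule — add (p4 -> p1), ~p4.
            (p4 -> p1): β-rule — branch into ~p4  //  p1.
              branch 1.2.1.1 (add ~p4):
                ○ open, literals {p3=F, p4=F, p5=T}.
              branch 1.2.1.2 (add p1):
                ○ open, literals {p1=T, p3=F, p4=F, p5=T}.
          branch 1.2.2 (add (p2 & p1)):
            (p2 & p1): α-rule — add p2, p1.
            ○ open, literals {p1=T, p2=T, p3=F, p5=T}.
  branch 2 (add ~(~((p4 -> p1) & ~p4) -> (p2 & p1)), ~~~p5):
    ~(~((p4 -> p1) & ~p4) -> (p2 & p1)): α-rule — add ~((p4 -> p1) & ~p4), ~(p2 & p1).
    ~~~p5: drop double negation, giving ~p5.
    ((p1 <-> p3) | ~p3): β-rule — branch into (p1 <-> p3)  //  ~p3.
      branch 2.1 (add (p1 <-> p3)):
        ~((p4 -> p1) & ~p4): β-rule — branch into ~(p4 -> p1)  //  ~~p4.
          branch 2.1.1 (add ~(p4 -> p1)):
            ~(p4 -> p1): α-rule — add p4, ~p1.
            ~(p2 & p1): β-rule — branch into ~p2  //  ~p1.
              branch 2.1.1.1 (add ~p2):
                (p1 <-> p3): β-rule — branch into p1, p3  //  ~p1, ~p3.
                  branch 2.1.1.1.1 (add p1, p3):
                    × closes — contains both p1 and ~p1.
                  branch 2.1.1.1.2 (add ~p1, ~p3):
                    ○ open, literals {p1=F, p2=F, p3=F, p4=T, p5=F}.
              branch 2.1.1.2 (add ~p1):
                (p1 <-> p3): β-rule — branch into p1, p3  //  ~p1, ~p3.
                  branch 2.1.1.2.1 (add p1, p3):
                    × closes — contains both p1 and ~p1.
                  branch 2.1.1.2.2 (add ~p1, ~p3):
                    ○ open, literals {p1=F, p3=F, p4=T, p5=F}.
          branch 2.1.2 (add ~~p4):
            ~(p2 & p1): β-rule — branch into ~p2  //  ~p1.
              branch 2.1.2.1 (add ~p2):
                (p1 <-> p3): β-rule — branch into p1, p3  //  ~p1, ~p3.
                  branch 2.1.2.1.1 (add p1, p3):
                    ○ open, literals {p1=T, p2=F, p3=T, p4=T, p5=F}.
                  branch 2.1.2.1.2 (add ~p1, ~p3):
                    ○ open, literals {p1=F, p2=F, p3=F, p4=T, p5=F}.
              branch 2.1.2.2 (add ~p1):
                (p1 <-> p3): β-rule — branch into p1, p3  //  ~p1, ~p3.
                  branch 2.1.2.2.1 (add p1, p3):
                    × closes — contains both p1 and ~p1.
                  branch 2.1.2.2.2 (add ~p1, ~p3):
                    ○ open, literals {p1=F, p3=F, p4=T, p5=F}.
      branch 2.2 (add ~p3):
        ~((p4 -> p1) & ~p4): β-rule — branch into ~(p4 -> p1)  //  ~~p4.
          branch 2.2.1 (add ~(p4 -> p1)):
            ~(p4 -> p1): α-rule — add p4, ~p1.
            ~(p2 & p1): β-rule — branch into ~p2  //  ~p1.
              branch 2.2.1.1 (add ~p2):
                ○ open, literals {p1=F, p2=F, p3=F, p4=T, p5=F}.
              branch 2.2.1.2 (add ~p1):
                ○ open, literals {p1=F, p3=F, p4=T, p5=F}.
          branch 2.2.2 (add ~~p4):
            ~(p2 & p1): β-rule — branch into ~p2  //  ~p1.
              branch 2.2.2.1 (add ~p2):
                ○ open, literals {p2=F, p3=F, p4=T, p5=F}.
              branch 2.2.2.2 (add ~p1):
                ○ open, literals {p1=F, p3=F, p4=T, p5=F}.
5 branches closed, 16 open.
Each open branch fixes some atoms; the unmentioned ones are free. Counting distinct full assignments: branch {p1=T, p3=T, p4=F, p5=T} (p2) contributes 2 new; branch {p1=T, p3=T, p4=F, p5=T} (p2) contributes 0 new; branch {p1=F, p3=F, p4=F, p5=T} (p2) contributes 2 new; branch {p1=T, p2=T, p3=T, p5=T} (p4) contributes 1 new; branch {p3=F, p4=F, p5=T} (p1, p2) contributes 2 new; branch {p1=T, p3=F, p4=F, p5=T} (p2) contributes 0 new; branch {p1=T, p2=T, p3=F, p5=T} (p4) contributes 1 new; branch {p1=F, p2=F, p3=F, p4=T, p5=F} (none free) contributes 1 new; branch {p1=F, p3=F, p4=T, p5=F} (p2) contributes 1 new; branch {p1=T, p2=F, p3=T, p4=T, p5=F} (none free) contributes 1 new; branch {p1=F, p2=F, p3=F, p4=T, p5=F} (none free) contributes 0 new; branch {p1=F, p3=F, p4=T, p5=F} (p2) contributes 0 new; branch {p1=F, p2=F, p3=F, p4=T, p5=F} (none free) contributes 0 new; branch {p1=F, p3=F, p4=T, p5=F} (p2) contributes 0 new; branch {p2=F, p3=F, p4=T, p5=F} (p1) contributes 1 new; branch {p1=F, p3=F, p4=T, p5=F} (p2) contributes 0 new. Total: 12.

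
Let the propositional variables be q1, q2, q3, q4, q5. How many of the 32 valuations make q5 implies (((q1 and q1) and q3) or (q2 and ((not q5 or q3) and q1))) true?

20

Initial set: {T (q5 implies (((q1 and q1) and q3) or (q2 and ((not q5 or q3) and q1))))}.
T (q5 implies (((q1 and q1) and q3) or (q2 and ((not q5 or q3) and q1)))): β-rule — branch into F q5  //  T (((q1 and q1) and q3) or (q2 and ((not q5 or q3) and q1))).
  branch 1 (add F q5):
    ○ open, literals {q5=0}.
  branch 2 (add T (((q1 and q1) and q3) or (q2 and ((not q5 or q3) and q1)))):
    T (((q1 and q1) and q3) or (q2 and ((not q5 or q3) and q1))): β-rule — branch into T ((q1 and q1) and q3)  //  T (q2 and ((not q5 or q3) and q1)).
      branch 2.1 (add T ((q1 and q1) and q3)):
        T ((q1 and q1) and q3): α-rule — add T (q1 and q1), T q3.
        T (q1 and q1): α-rule — add T q1, T q1.
        ○ open, literals {q1=1, q3=1}.
      branch 2.2 (add T (q2 and ((not q5 or q3) and q1))):
        T (q2 and ((not q5 or q3) and q1)): α-rule — add T q2, T ((not q5 or q3) and q1).
        T ((not q5 or q3) and q1): α-rule — add T (not q5 or q3), T q1.
        T (not q5 or q3): β-rule — branch into T not q5  //  T q3.
          branch 2.2.1 (add T not q5):
            ○ open, literals {q1=1, q2=1, q5=0}.
          branch 2.2.2 (add T q3):
            ○ open, literals {q1=1, q2=1, q3=1}.
0 branches closed, 4 open.
Each open branch fixes some atoms; the unmentioned ones are free. Counting distinct full assignments: branch {q5=0} (q1, q2, q3, q4) contributes 16 new; branch {q1=1, q3=1} (q2, q4, q5) contributes 4 new; branch {q1=1, q2=1, q5=0} (q3, q4) contributes 0 new; branch {q1=1, q2=1, q3=1} (q4, q5) contributes 0 new. Total: 20.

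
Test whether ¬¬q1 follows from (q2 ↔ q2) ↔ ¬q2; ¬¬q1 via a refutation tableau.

Yes

Initial set: {((q2 ↔ q2) ↔ ¬q2); ¬¬q1; ¬¬¬q1}.
¬¬q1: drop double negation, giving q1.
¬¬¬q1: drop double negation, giving ¬q1.
× closes — contains both q1 and ¬q1.
All 1 branch closes.
Every branch closed, so the premises entail the conclusion.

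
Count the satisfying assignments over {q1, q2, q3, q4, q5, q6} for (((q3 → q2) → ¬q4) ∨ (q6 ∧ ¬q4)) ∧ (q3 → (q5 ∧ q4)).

20

Initial set: {((((q3 → q2) → ¬q4) ∨ (q6 ∧ ¬q4)) ∧ (q3 → (q5 ∧ q4)))}.
((((q3 → q2) → ¬q4) ∨ (q6 ∧ ¬q4)) ∧ (q3 → (q5 ∧ q4))): α-rule — add (((q3 → q2) → ¬q4) ∨ (q6 ∧ ¬q4)), (q3 → (q5 ∧ q4)).
(((q3 → q2) → ¬q4) ∨ (q6 ∧ ¬q4)): β-rule — branch into ((q3 → q2) → ¬q4)  //  (q6 ∧ ¬q4).
  branch 1 (add ((q3 → q2) → ¬q4)):
    (q3 → (q5 ∧ q4)): β-rule — branch into ¬q3  //  (q5 ∧ q4).
      branch 1.1 (add ¬q3):
        ((q3 → q2) → ¬q4): β-rule — branch into ¬(q3 → q2)  //  ¬q4.
          branch 1.1.1 (add ¬(q3 → q2)):
            ¬(q3 → q2): α-rule — add q3, ¬q2.
            × closes — contains both q3 and ¬q3.
          branch 1.1.2 (add ¬q4):
            ○ open, literals {q3=0, q4=0}.
      branch 1.2 (add (q5 ∧ q4)):
        (q5 ∧ q4): α-rule — add q5, q4.
        ((q3 → q2) → ¬q4): β-rule — branch into ¬(q3 → q2)  //  ¬q4.
          branch 1.2.1 (add ¬(q3 → q2)):
            ¬(q3 → q2): α-rule — add q3, ¬q2.
            ○ open, literals {q2=0, q3=1, q4=1, q5=1}.
          branch 1.2.2 (add ¬q4):
            × closes — contains both q4 and ¬q4.
  branch 2 (add (q6 ∧ ¬q4)):
    (q6 ∧ ¬q4): α-rule — add q6, ¬q4.
    (q3 → (q5 ∧ q4)): β-rule — branch into ¬q3  //  (q5 ∧ q4).
      branch 2.1 (add ¬q3):
        ○ open, literals {q3=0, q4=0, q6=1}.
      branch 2.2 (add (q5 ∧ q4)):
        (q5 ∧ q4): α-rule — add q5, q4.
        × closes — contains both q4 and ¬q4.
3 branches closed, 3 open.
Each open branch fixes some atoms; the unmentioned ones are free. Counting distinct full assignments: branch {q3=0, q4=0} (q1, q2, q5, q6) contributes 16 new; branch {q2=0, q3=1, q4=1, q5=1} (q1, q6) contributes 4 new; branch {q3=0, q4=0, q6=1} (q1, q2, q5) contributes 0 new. Total: 20.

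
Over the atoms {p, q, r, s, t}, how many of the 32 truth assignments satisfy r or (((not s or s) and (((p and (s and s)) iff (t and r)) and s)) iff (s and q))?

Initial set: {T (r or (((not s or s) and (((p and (s and s)) iff (t and r)) and s)) iff (s and q)))}.
T (r or (((not s or s) and (((p and (s and s)) iff (t and r)) and s)) iff (s and q))): β-rule — branch into T r  //  T (((not s or s) and (((p and (s and s)) iff (t and r)) and s)) iff (s and q)).
  branch 1 (add T r):
    ○ open, literals {r=1}.
  branch 2 (add T (((not s or s) and (((p and (s and s)) iff (t and r)) and s)) iff (s and q))):
    T (((not s or s) and (((p and (s and s)) iff (t and r)) and s)) iff (s and q)): β-rule — branch into T ((not s or s) and (((p and (s and s)) iff (t and r)) and s)), T (s and q)  //  F ((not s or s) and (((p and (s and s)) iff (t and r)) and s)), F (s and q).
      branch 2.1 (add T ((not s or s) and (((p and (s and s)) iff (t and r)) and s)), T (s and q)):
        T ((not s or s) and (((p and (s and s)) iff (t and r)) and s)): α-rule — add T (not s or s), T (((p and (s and s)) iff (t and r)) and s).
        T (s and q): α-rule — add T s, T q.
        T (((p and (s and s)) iff (t and r)) and s): α-rule — add T ((p and (s and s)) iff (t and r)), T s.
        T (not s or s): β-rule — branch into T not s  //  T s.
          branch 2.1.1 (add T not s):
            × closes — contains both s and not s.
          branch 2.1.2 (add T s):
            T ((p and (s and s)) iff (t and r)): β-rule — branch into T (p and (s and s)), T (t and r)  //  F (p and (s and s)), F (t and r).
              branch 2.1.2.1 (add T (p and (s and s)), T (t and r)):
                T (p and (s and s)): α-rule — add T p, T (s and s).
                T (t and r): α-rule — add T t, T r.
                T (s and s): α-rule — add T s, T s.
                ○ open, literals {p=1, q=1, r=1, s=1, t=1}.
              branch 2.1.2.2 (add F (p and (s and s)), F (t and r)):
                F (p and (s and s)): β-rule — branch into F p  //  F (s and s).
                  branch 2.1.2.2.1 (add F p):
                    F (t and r): β-rule — branch into F t  //  F r.
                      branch 2.1.2.2.1.1 (add F t):
                        ○ open, literals {p=0, q=1, s=1, t=0}.
                      branch 2.1.2.2.1.2 (add F r):
                        ○ open, literals {p=0, q=1, r=0, s=1}.
                  branch 2.1.2.2.2 (add F (s and s)):
                    F (t and r): β-rule — branch into F t  //  F r.
                      branch 2.1.2.2.2.1 (add F t):
                        F (s and s): β-rule — branch into F s  //  F s.
                          branch 2.1.2.2.2.1.1 (add F s):
                            × closes — contains both s and not s.
                          branch 2.1.2.2.2.1.2 (add F s):
                            × closes — contains both s and not s.
                      branch 2.1.2.2.2.2 (add F r):
                        F (s and s): β-rule — branch into F s  //  F s.
                          branch 2.1.2.2.2.2.1 (add F s):
                            × closes — contains both s and not s.
                          branch 2.1.2.2.2.2.2 (add F s):
                            × closes — contains both s and not s.
      branch 2.2 (add F ((not s or s) and (((p and (s and s)) iff (t and r)) and s)), F (s and q)):
        F ((not s or s) and (((p and (s and s)) iff (t and r)) and s)): β-rule — branch into F (not s or s)  //  F (((p and (s and s)) iff (t and r)) and s).
          branch 2.2.1 (add F (not s or s)):
            F (not s or s): α-rule — add F not s, F s.
            × closes — contains both s and not s.
          branch 2.2.2 (add F (((p and (s and s)) iff (t and r)) and s)):
            F (s and q): β-rule — branch into F s  //  F q.
              branch 2.2.2.1 (add F s):
                F (((p and (s and s)) iff (t and r)) and s): β-rule — branch into F ((p and (s and s)) iff (t and r))  //  F s.
                  branch 2.2.2.1.1 (add F ((p and (s and s)) iff (t and r))):
                    F ((p and (s and s)) iff (t and r)): β-rule — branch into T (p and (s and s)), F (t and r)  //  F (p and (s and s)), T (t and r).
                      branch 2.2.2.1.1.1 (add T (p and (s and s)), F (t and r)):
                        T (p and (s and s)): α-rule — add T p, T (s and s).
                        T (s and s): α-rule — add T s, T s.
                        × closes — contains both s and not s.
                      branch 2.2.2.1.1.2 (add F (p and (s and s)), T (t and r)):
                        T (t and r): α-rule — add T t, T r.
                        F (p and (s and s)): β-rule — branch into F p  //  F (s and s).
                          branch 2.2.2.1.1.2.1 (add F p):
                            ○ open, literals {p=0, r=1, s=0, t=1}.
                          branch 2.2.2.1.1.2.2 (add F (s and s)):
                            F (s and s): β-rule — branch into F s  //  F s.
                              branch 2.2.2.1.1.2.2.1 (add F s):
                                ○ open, literals {r=1, s=0, t=1}.
                              branch 2.2.2.1.1.2.2.2 (add F s):
                                ○ open, literals {r=1, s=0, t=1}.
                  branch 2.2.2.1.2 (add F s):
                    ○ open, literals {s=0}.
              branch 2.2.2.2 (add F q):
                F (((p and (s and s)) iff (t and r)) and s): β-rule — branch into F ((p and (s and s)) iff (t and r))  //  F s.
                  branch 2.2.2.2.1 (add F ((p and (s and s)) iff (t and r))):
                    F ((p and (s and s)) iff (t and r)): β-rule — branch into T (p and (s and s)), F (t and r)  //  F (p and (s and s)), T (t and r).
                      branch 2.2.2.2.1.1 (add T (p and (s and s)), F (t and r)):
                        T (p and (s and s)): α-rule — add T p, T (s and s).
                        T (s and s): α-rule — add T s, T s.
                        F (t and r): β-rule — branch into F t  //  F r.
                          branch 2.2.2.2.1.1.1 (add F t):
                            ○ open, literals {p=1, q=0, s=1, t=0}.
                          branch 2.2.2.2.1.1.2 (add F r):
                            ○ open, literals {p=1, q=0, r=0, s=1}.
                      branch 2.2.2.2.1.2 (add F (p and (s and s)), T (t and r)):
                        T (t and r): α-rule — add T t, T r.
                        F (p and (s and s)): β-rule — branch into F p  //  F (s and s).
                          branch 2.2.2.2.1.2.1 (add F p):
                            ○ open, literals {p=0, q=0, r=1, t=1}.
                          branch 2.2.2.2.1.2.2 (add F (s and s)):
                            F (s and s): β-rule — branch into F s  //  F s.
                              branch 2.2.2.2.1.2.2.1 (add F s):
                                ○ open, literals {q=0, r=1, s=0, t=1}.
                              branch 2.2.2.2.1.2.2.2 (add F s):
                                ○ open, literals {q=0, r=1, s=0, t=1}.
                  branch 2.2.2.2.2 (add F s):
                    ○ open, literals {q=0, s=0}.
7 branches closed, 14 open.
Each open branch fixes some atoms; the unmentioned ones are free. Counting distinct full assignments: branch {r=1} (p, q, s, t) contributes 16 new; branch {p=1, q=1, r=1, s=1, t=1} (none free) contributes 0 new; branch {p=0, q=1, s=1, t=0} (r) contributes 1 new; branch {p=0, q=1, r=0, s=1} (t) contributes 1 new; branch {p=0, r=1, s=0, t=1} (q) contributes 0 new; branch {r=1, s=0, t=1} (p, q) contributes 0 new; branch {r=1, s=0, t=1} (p, q) contributes 0 new; branch {s=0} (p, q, r, t) contributes 8 new; branch {p=1, q=0, s=1, t=0} (r) contributes 1 new; branch {p=1, q=0, r=0, s=1} (t) contributes 1 new; branch {p=0, q=0, r=1, t=1} (s) contributes 0 new; branch {q=0, r=1, s=0, t=1} (p) contributes 0 new; branch {q=0, r=1, s=0, t=1} (p) contributes 0 new; branch {q=0, s=0} (p, r, t) contributes 0 new. Total: 28.

28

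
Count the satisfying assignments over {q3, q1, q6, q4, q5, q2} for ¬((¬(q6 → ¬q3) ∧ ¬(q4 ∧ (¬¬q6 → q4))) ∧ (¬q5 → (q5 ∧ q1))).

Initial set: {¬((¬(q6 → ¬q3) ∧ ¬(q4 ∧ (¬¬q6 → q4))) ∧ (¬q5 → (q5 ∧ q1)))}.
¬((¬(q6 → ¬q3) ∧ ¬(q4 ∧ (¬¬q6 → q4))) ∧ (¬q5 → (q5 ∧ q1))): β-rule — branch into ¬(¬(q6 → ¬q3) ∧ ¬(q4 ∧ (¬¬q6 → q4)))  //  ¬(¬q5 → (q5 ∧ q1)).
  branch 1 (add ¬(¬(q6 → ¬q3) ∧ ¬(q4 ∧ (¬¬q6 → q4)))):
    ¬(¬(q6 → ¬q3) ∧ ¬(q4 ∧ (¬¬q6 → q4))): β-rule — branch into ¬¬(q6 → ¬q3)  //  ¬¬(q4 ∧ (¬¬q6 → q4)).
      branch 1.1 (add ¬¬(q6 → ¬q3)):
        ¬¬(q6 → ¬q3): β-rule — branch into ¬q6  //  ¬q3.
          branch 1.1.1 (add ¬q6):
            ○ open, literals {q6=false}.
          branch 1.1.2 (add ¬q3):
            ○ open, literals {q3=false}.
      branch 1.2 (add ¬¬(q4 ∧ (¬¬q6 → q4))):
        ¬¬(q4 ∧ (¬¬q6 → q4)): α-rule — add q4, (¬¬q6 → q4).
        (¬¬q6 → q4): β-rule — branch into ¬¬¬q6  //  q4.
          branch 1.2.1 (add ¬¬¬q6):
            ¬¬¬q6: drop double negation, giving ¬q6.
            ○ open, literals {q4=true, q6=false}.
          branch 1.2.2 (add q4):
            ○ open, literals {q4=true}.
  branch 2 (add ¬(¬q5 → (q5 ∧ q1))):
    ¬(¬q5 → (q5 ∧ q1)): α-rule — add ¬q5, ¬(q5 ∧ q1).
    ¬(q5 ∧ q1): β-rule — branch into ¬q5  //  ¬q1.
      branch 2.1 (add ¬q5):
        ○ open, literals {q5=false}.
      branch 2.2 (add ¬q1):
        ○ open, literals {q1=false, q5=false}.
0 branches closed, 6 open.
Each open branch fixes some atoms; the unmentioned ones are free. Counting distinct full assignments: branch {q6=false} (q3, q1, q4, q5, q2) contributes 32 new; branch {q3=false} (q1, q6, q4, q5, q2) contributes 16 new; branch {q4=true, q6=false} (q3, q1, q5, q2) contributes 0 new; branch {q4=true} (q3, q1, q6, q5, q2) contributes 8 new; branch {q5=false} (q3, q1, q6, q4, q2) contributes 4 new; branch {q1=false, q5=false} (q3, q6, q4, q2) contributes 0 new. Total: 60.

60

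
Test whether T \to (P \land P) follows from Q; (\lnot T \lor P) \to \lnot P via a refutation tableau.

No

Initial set: {Q; ((\lnot T \lor P) \to \lnot P); \lnot (T \to (P \land P))}.
\lnot (T \to (P \land P)): α-rule — add T, \lnot (P \land P).
((\lnot T \lor P) \to \lnot P): β-rule — branch into \lnot (\lnot T \lor P)  //  \lnot P.
  branch 1 (add \lnot (\lnot T \lor P)):
    \lnot (\lnot T \lor P): α-rule — add \lnot \lnot T, \lnot P.
    \lnot (P \land P): β-rule — branch into \lnot P  //  \lnot P.
      branch 1.1 (add \lnot P):
        ○ open, literals {P=false, Q=true, T=true}.
      branch 1.2 (add \lnot P):
        ○ open, literals {P=false, Q=true, T=true}.
  branch 2 (add \lnot P):
    \lnot (P \land P): β-rule — branch into \lnot P  //  \lnot P.
      branch 2.1 (add \lnot P):
        ○ open, literals {P=false, Q=true, T=true}.
      branch 2.2 (add \lnot P):
        ○ open, literals {P=false, Q=true, T=true}.
0 branches closed, 4 open.
An open branch gives a countermodel: P=false, Q=true, T=true (unmentioned atoms arbitrary); the premises hold there but the conclusion fails.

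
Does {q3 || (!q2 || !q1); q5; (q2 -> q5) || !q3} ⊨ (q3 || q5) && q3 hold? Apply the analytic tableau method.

No

Initial set: {(q3 || (!q2 || !q1)); q5; ((q2 -> q5) || !q3); !((q3 || q5) && q3)}.
(q3 || (!q2 || !q1)): β-rule — branch into q3  //  (!q2 || !q1).
  branch 1 (add q3):
    ((q2 -> q5) || !q3): β-rule — branch into (q2 -> q5)  //  !q3.
      branch 1.1 (add (q2 -> q5)):
        !((q3 || q5) && q3): β-rule — branch into !(q3 || q5)  //  !q3.
          branch 1.1.1 (add !(q3 || q5)):
            !(q3 || q5): α-rule — add !q3, !q5.
            × closes — contains both q3 and !q3.
          branch 1.1.2 (add !q3):
            × closes — contains both q3 and !q3.
      branch 1.2 (add !q3):
        × closes — contains both q3 and !q3.
  branch 2 (add (!q2 || !q1)):
    ((q2 -> q5) || !q3): β-rule — branch into (q2 -> q5)  //  !q3.
      branch 2.1 (add (q2 -> q5)):
        !((q3 || q5) && q3): β-rule — branch into !(q3 || q5)  //  !q3.
          branch 2.1.1 (add !(q3 || q5)):
            !(q3 || q5): α-rule — add !q3, !q5.
            × closes — contains both q5 and !q5.
          branch 2.1.2 (add !q3):
            (!q2 || !q1): β-rule — branch into !q2  //  !q1.
              branch 2.1.2.1 (add !q2):
                (q2 -> q5): β-rule — branch into !q2  //  q5.
                  branch 2.1.2.1.1 (add !q2):
                    ○ open, literals {q2=F, q3=F, q5=T}.
                  branch 2.1.2.1.2 (add q5):
                    ○ open, literals {q2=F, q3=F, q5=T}.
              branch 2.1.2.2 (add !q1):
                (q2 -> q5): β-rule — branch into !q2  //  q5.
                  branch 2.1.2.2.1 (add !q2):
                    ○ open, literals {q1=F, q2=F, q3=F, q5=T}.
                  branch 2.1.2.2.2 (add q5):
                    ○ open, literals {q1=F, q3=F, q5=T}.
      branch 2.2 (add !q3):
        !((q3 || q5) && q3): β-rule — branch into !(q3 || q5)  //  !q3.
          branch 2.2.1 (add !(q3 || q5)):
            !(q3 || q5): α-rule — add !q3, !q5.
            × closes — contains both q5 and !q5.
          branch 2.2.2 (add !q3):
            (!q2 || !q1): β-rule — branch into !q2  //  !q1.
              branch 2.2.2.1 (add !q2):
                ○ open, literals {q2=F, q3=F, q5=T}.
              branch 2.2.2.2 (add !q1):
                ○ open, literals {q1=F, q3=F, q5=T}.
5 branches closed, 6 open.
An open branch gives a countermodel: q2=F, q3=F, q5=T (unmentioned atoms arbitrary); the premises hold there but the conclusion fails.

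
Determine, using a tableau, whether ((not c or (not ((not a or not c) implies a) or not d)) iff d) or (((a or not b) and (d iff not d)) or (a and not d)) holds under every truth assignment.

Not valid

Assume the negation and expand:
Initial set: {not (((not c or (not ((not a or not c) implies a) or not d)) iff d) or (((a or not b) and (d iff not d)) or (a and not d)))}.
not (((not c or (not ((not a or not c) implies a) or not d)) iff d) or (((a or not b) and (d iff not d)) or (a and not d))): α-rule — add not ((not c or (not ((not a or not c) implies a) or not d)) iff d), not (((a or not b) and (d iff not d)) or (a and not d)).
not (((a or not b) and (d iff not d)) or (a and not d)): α-rule — add not ((a or not b) and (d iff not d)), not (a and not d).
not ((not c or (not ((not a or not c) implies a) or not d)) iff d): β-rule — branch into (not c or (not ((not a or not c) implies a) or not d)), not d  //  not (not c or (not ((not a or not c) implies a) or not d)), d.
  branch 1 (add (not c or (not ((not a or not c) implies a) or not d)), not d):
    not ((a or not b) and (d iff not d)): β-rule — branch into not (a or not b)  //  not (d iff not d).
      branch 1.1 (add not (a or not b)):
        not (a or not b): α-rule — add not a, not not b.
        not (a and not d): β-rule — branch into not a  //  not not d.
          branch 1.1.1 (add not a):
            (not c or (not ((not a or not c) implies a) or not d)): β-rule — branch into not c  //  (not ((not a or not c) implies a) or not d).
              branch 1.1.1.1 (add not c):
                ○ open, literals {a=false, b=true, c=false, d=false}.
              branch 1.1.1.2 (add (not ((not a or not c) implies a) or not d)):
                (not ((not a or not c) implies a) or not d): β-rule — branch into not ((not a or not c) implies a)  //  not d.
                  branch 1.1.1.2.1 (add not ((not a or not c) implies a)):
                    not ((not a or not c) implies a): α-rule — add (not a or not c), not a.
                    (not a or not c): β-rule — branch into not a  //  not c.
                      branch 1.1.1.2.1.1 (add not a):
                        ○ open, literals {a=false, b=true, d=false}.
                      branch 1.1.1.2.1.2 (add not c):
                        ○ open, literals {a=false, b=true, c=false, d=false}.
                  branch 1.1.1.2.2 (add not d):
                    ○ open, literals {a=false, b=true, d=false}.
          branch 1.1.2 (add not not d):
            × closes — contains both d and not d.
      branch 1.2 (add not (d iff not d)):
        not (a and not d): β-rule — branch into not a  //  not not d.
          branch 1.2.1 (add not a):
            (not c or (not ((not a or not c) implies a) or not d)): β-rule — branch into not c  //  (not ((not a or not c) implies a) or not d).
              branch 1.2.1.1 (add not c):
                not (d iff not d): β-rule — branch into d, not not d  //  not d, not d.
                  branch 1.2.1.1.1 (add d, not not d):
                    × closes — contains both d and not d.
                  branch 1.2.1.1.2 (add not d, not d):
                    ○ open, literals {a=false, c=false, d=false}.
              branch 1.2.1.2 (add (not ((not a or not c) implies a) or not d)):
                not (d iff not d): β-rule — branch into d, not not d  //  not d, not d.
                  branch 1.2.1.2.1 (add d, not not d):
                    × closes — contains both d and not d.
                  branch 1.2.1.2.2 (add not d, not d):
                    (not ((not a or not c) implies a) or not d): β-rule — branch into not ((not a or not c) implies a)  //  not d.
                      branch 1.2.1.2.2.1 (add not ((not a or not c) implies a)):
                        not ((not a or not c) implies a): α-rule — add (not a or not c), not a.
                        (not a or not c): β-rule — branch into not a  //  not c.
                          branch 1.2.1.2.2.1.1 (add not a):
                            ○ open, literals {a=false, d=false}.
                          branch 1.2.1.2.2.1.2 (add not c):
                            ○ open, literals {a=false, c=false, d=false}.
                      branch 1.2.1.2.2.2 (add not d):
                        ○ open, literals {a=false, d=false}.
          branch 1.2.2 (add not not d):
            × closes — contains both d and not d.
  branch 2 (add not (not c or (not ((not a or not c) implies a) or not d)), d):
    not (not c or (not ((not a or not c) implies a) or not d)): α-rule — add not not c, not (not ((not a or not c) implies a) or not d).
    not (not ((not a or not c) implies a) or not d): α-rule — add not not ((not a or not c) implies a), not not d.
    not ((a or not b) and (d iff not d)): β-rule — branch into not (a or not b)  //  not (d iff not d).
      branch 2.1 (add not (a or not b)):
        not (a or not b): α-rule — add not a, not not b.
        not (a and not d): β-rule — branch into not a  //  not not d.
          branch 2.1.1 (add not a):
            not not ((not a or not c) implies a): β-rule — branch into not (not a or not c)  //  a.
              branch 2.1.1.1 (add not (not a or not c)):
                not (not a or not c): α-rule — add not not a, not not c.
                × closes — contains both a and not a.
              branch 2.1.1.2 (add a):
                × closes — contains both a and not a.
          branch 2.1.2 (add not not d):
            not not ((not a or not c) implies a): β-rule — branch into not (not a or not c)  //  a.
              branch 2.1.2.1 (add not (not a or not c)):
                not (not a or not c): α-rule — add not not a, not not c.
                × closes — contains both a and not a.
              branch 2.1.2.2 (add a):
                × closes — contains both a and not a.
      branch 2.2 (add not (d iff not d)):
        not (a and not d): β-rule — branch into not a  //  not not d.
          branch 2.2.1 (add not a):
            not not ((not a or not c) implies a): β-rule — branch into not (not a or not c)  //  a.
              branch 2.2.1.1 (add not (not a or not c)):
                not (not a or not c): α-rule — add not not a, not not c.
                × closes — contains both a and not a.
              branch 2.2.1.2 (add a):
                × closes — contains both a and not a.
          branch 2.2.2 (add not not d):
            not not ((not a or not c) implies a): β-rule — branch into not (not a or not c)  //  a.
              branch 2.2.2.1 (add not (not a or not c)):
                not (not a or not c): α-rule — add not not a, not not c.
                not (d iff not d): β-rule — branch into d, not not d  //  not d, not d.
                  branch 2.2.2.1.1 (add d, not not d):
                    ○ open, literals {a=true, c=true, d=true}.
                  branch 2.2.2.1.2 (add not d, not d):
                    × closes — contains both d and not d.
              branch 2.2.2.2 (add a):
                not (d iff not d): β-rule — branch into d, not not d  //  not d, not d.
                  branch 2.2.2.2.1 (add d, not not d):
                    ○ open, literals {a=true, c=true, d=true}.
                  branch 2.2.2.2.2 (add not d, not d):
                    × closes — contains both d and not d.
12 branches closed, 10 open.
An open branch gives a countermodel: a=false, b=true, c=false, d=false (unmentioned atoms arbitrary); under it the original formula is false.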